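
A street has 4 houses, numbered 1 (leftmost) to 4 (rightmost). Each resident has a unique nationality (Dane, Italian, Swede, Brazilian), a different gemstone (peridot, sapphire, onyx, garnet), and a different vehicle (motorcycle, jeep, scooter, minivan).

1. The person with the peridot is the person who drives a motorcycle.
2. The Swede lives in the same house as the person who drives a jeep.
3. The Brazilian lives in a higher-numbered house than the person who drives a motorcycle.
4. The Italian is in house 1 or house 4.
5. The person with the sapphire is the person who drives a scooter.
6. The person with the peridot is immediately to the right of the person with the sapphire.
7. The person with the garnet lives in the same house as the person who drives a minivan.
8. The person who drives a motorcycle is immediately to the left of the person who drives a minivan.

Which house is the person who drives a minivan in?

The Brazilian is narrowed to house 3 or 4; consider each.
Placing it in house 4 leads to a contradiction, so it's in house 3.
The person who drives a motorcycle is in house 2 (clue 3).
By clue 8, the person who drives a minivan is in house 3.
House 1's vehicle must be scooter (nothing else left).
So house 4 gets jeep for vehicle.
Clue 1: the person with the peridot is in house 2.
From clue 2, the Swede must be in house 4.
Clue 5 places the person with the sapphire in house 1.
From clue 7, the person with the garnet must be in house 3.
That leaves Dane as the nationality for house 2.
That leaves onyx as the gemstone for house 4.
That leaves Italian as the nationality for house 1.
So: house 1 = Italian/sapphire/scooter, house 2 = Dane/peridot/motorcycle, house 3 = Brazilian/garnet/minivan, house 4 = Swede/onyx/jeep.

3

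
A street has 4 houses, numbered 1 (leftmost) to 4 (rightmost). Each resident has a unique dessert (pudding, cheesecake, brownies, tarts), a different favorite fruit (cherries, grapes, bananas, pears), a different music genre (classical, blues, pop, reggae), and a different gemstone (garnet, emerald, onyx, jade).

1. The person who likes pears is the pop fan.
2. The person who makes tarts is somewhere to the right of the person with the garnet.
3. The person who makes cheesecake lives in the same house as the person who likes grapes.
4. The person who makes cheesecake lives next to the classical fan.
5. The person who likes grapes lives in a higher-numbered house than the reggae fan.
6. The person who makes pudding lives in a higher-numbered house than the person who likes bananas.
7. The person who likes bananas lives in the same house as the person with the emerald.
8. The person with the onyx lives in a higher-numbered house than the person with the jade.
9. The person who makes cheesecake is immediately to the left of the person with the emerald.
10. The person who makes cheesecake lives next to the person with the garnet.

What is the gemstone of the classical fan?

House 4 gemstone: only onyx fits.
Clue 3: the person who makes cheesecake is in house 2.
The person who likes grapes is in house 2 (clue 3).
Clue 5 places the reggae fan in house 1.
From clue 9, the person with the emerald must be in house 3.
House 1's dessert must be brownies (nothing else left).
That leaves bananas as the favorite fruit for house 3.
House 2 gemstone: only jade fits.
The person who likes pears is in house 4 (clue 1).
The pop fan is in house 4 (clue 1).
Clue 6: the person who makes pudding is in house 4.
House 3's dessert must be tarts (nothing else left).
So house 1 gets cherries for favorite fruit.
That leaves blues as the music genre for house 2.
So house 3 gets classical for music genre.
That leaves garnet as the gemstone for house 1.
So: house 1 = brownies/cherries/reggae/garnet, house 2 = cheesecake/grapes/blues/jade, house 3 = tarts/bananas/classical/emerald, house 4 = pudding/pears/pop/onyx.

emerald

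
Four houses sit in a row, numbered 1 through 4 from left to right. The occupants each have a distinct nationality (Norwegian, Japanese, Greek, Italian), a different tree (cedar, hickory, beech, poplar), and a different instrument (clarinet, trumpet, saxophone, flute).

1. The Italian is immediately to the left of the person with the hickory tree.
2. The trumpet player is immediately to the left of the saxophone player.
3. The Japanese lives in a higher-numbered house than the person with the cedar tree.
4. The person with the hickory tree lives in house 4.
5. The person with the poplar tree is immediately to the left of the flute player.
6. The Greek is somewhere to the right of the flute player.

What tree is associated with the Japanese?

poplar

Clue 4: the person with the hickory tree is in house 4.
Clue 1 places the Italian in house 3.
That leaves Norwegian as the nationality for house 1.
The only nationality still possible for house 2 is Japanese.
House 4 nationality: only Greek fits.
The person with the cedar tree is in house 1 (clue 3).
The only tree still possible for house 2 is poplar.
That leaves beech as the tree for house 3.
By clue 5, the flute player is in house 3.
From clue 2, the trumpet player must be in house 1.
Clue 2 places the saxophone player in house 2.
The only instrument still possible for house 4 is clarinet.
So: house 1 = Norwegian/cedar/trumpet, house 2 = Japanese/poplar/saxophone, house 3 = Italian/beech/flute, house 4 = Greek/hickory/clarinet.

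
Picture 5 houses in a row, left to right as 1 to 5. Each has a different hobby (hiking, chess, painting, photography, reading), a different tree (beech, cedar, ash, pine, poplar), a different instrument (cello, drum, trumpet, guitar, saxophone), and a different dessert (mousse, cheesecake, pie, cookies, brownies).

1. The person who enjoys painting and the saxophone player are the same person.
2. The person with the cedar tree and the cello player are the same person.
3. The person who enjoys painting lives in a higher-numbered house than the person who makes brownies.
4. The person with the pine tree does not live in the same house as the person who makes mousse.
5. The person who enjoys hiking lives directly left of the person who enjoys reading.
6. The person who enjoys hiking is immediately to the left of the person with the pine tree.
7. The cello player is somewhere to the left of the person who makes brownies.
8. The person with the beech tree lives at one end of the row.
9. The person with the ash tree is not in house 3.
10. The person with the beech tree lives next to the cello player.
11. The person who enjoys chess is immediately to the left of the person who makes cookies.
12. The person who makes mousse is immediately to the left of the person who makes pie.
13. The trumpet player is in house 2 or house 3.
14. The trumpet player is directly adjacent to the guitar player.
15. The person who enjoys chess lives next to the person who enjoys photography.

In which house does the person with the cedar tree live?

2

By clue 10, the person with the beech tree is in house 1.
The cello player is in house 2 (clue 10).
House 3 instrument: only trumpet fits.
Clue 2: the person with the cedar tree is in house 2.
Clue 14: the guitar player is in house 4.
The only instrument still possible for house 1 is drum.
House 5 instrument: only saxophone fits.
Clue 1 places the person who enjoys painting in house 5.
The person who enjoys hiking is narrowed to house 2 or 3; consider each.
Placing it in house 2 leads to a contradiction, so it's in house 3.
By clue 5, the person who enjoys reading is in house 4.
The person with the pine tree is in house 4 (clue 6).
House 3's tree must be poplar (nothing else left).
That leaves ash as the tree for house 5.
That leaves cheesecake as the dessert for house 5.
The only dessert still possible for house 1 is mousse.
From clue 12, the person who makes pie must be in house 2.
The only dessert still possible for house 3 is cookies.
So house 4 gets brownies for dessert.
By clue 11, the person who enjoys chess is in house 2.
Clue 15 places the person who enjoys photography in house 1.
So: house 1 = photography/beech/drum/mousse, house 2 = chess/cedar/cello/pie, house 3 = hiking/poplar/trumpet/cookies, house 4 = reading/pine/guitar/brownies, house 5 = painting/ash/saxophone/cheesecake.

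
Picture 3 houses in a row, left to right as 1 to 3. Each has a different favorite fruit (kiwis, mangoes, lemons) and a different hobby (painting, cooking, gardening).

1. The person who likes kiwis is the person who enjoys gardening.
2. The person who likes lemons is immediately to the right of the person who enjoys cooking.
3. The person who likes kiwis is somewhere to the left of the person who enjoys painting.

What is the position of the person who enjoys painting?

House 3's hobby must be painting (nothing else left).
The person who likes kiwis is narrowed to house 1 or 2; consider each.
Placing it in house 2 leads to a contradiction, so it's in house 1.
From clue 1, the person who enjoys gardening must be in house 1.
That leaves cooking as the hobby for house 2.
The person who likes lemons is in house 3 (clue 2).
House 2 favorite fruit: only mangoes fits.
So: house 1 = kiwis/gardening, house 2 = mangoes/cooking, house 3 = lemons/painting.

3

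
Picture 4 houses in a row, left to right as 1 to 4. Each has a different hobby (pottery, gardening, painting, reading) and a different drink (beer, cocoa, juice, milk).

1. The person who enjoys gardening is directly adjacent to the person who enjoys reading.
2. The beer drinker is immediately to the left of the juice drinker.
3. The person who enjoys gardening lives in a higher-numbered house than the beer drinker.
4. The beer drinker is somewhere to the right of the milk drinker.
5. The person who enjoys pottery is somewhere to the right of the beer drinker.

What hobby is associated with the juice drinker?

The only hobby still possible for house 1 is painting.
So house 2 gets reading for hobby.
By clue 1, the person who enjoys gardening is in house 3.
From clue 3, the beer drinker must be in house 2.
Clue 4: the milk drinker is in house 1.
House 4 hobby: only pottery fits.
The juice drinker is in house 3 (clue 2).
The only drink still possible for house 4 is cocoa.
So: house 1 = painting/milk, house 2 = reading/beer, house 3 = gardening/juice, house 4 = pottery/cocoa.

gardening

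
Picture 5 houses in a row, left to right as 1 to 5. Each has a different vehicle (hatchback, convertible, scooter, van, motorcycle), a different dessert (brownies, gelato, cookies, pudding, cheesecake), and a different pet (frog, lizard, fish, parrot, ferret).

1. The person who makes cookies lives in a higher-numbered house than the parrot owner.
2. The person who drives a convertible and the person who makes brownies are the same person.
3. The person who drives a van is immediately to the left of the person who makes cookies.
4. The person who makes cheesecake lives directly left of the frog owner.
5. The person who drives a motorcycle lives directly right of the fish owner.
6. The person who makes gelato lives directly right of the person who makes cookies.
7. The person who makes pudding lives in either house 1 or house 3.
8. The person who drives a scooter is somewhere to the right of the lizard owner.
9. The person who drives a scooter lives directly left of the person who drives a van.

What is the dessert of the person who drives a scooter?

The person who drives a van is in house 3 (clue 3).
Clue 3: the person who makes cookies is in house 4.
The person who makes gelato is in house 5 (clue 6).
From clue 9, the person who drives a scooter must be in house 2.
Clue 2 places the person who drives a convertible in house 1.
Clue 2: the person who makes brownies is in house 1.
Clue 8 places the lizard owner in house 1.
House 2 dessert: only cheesecake fits.
The only dessert still possible for house 3 is pudding.
The only pet still possible for house 5 is ferret.
From clue 4, the frog owner must be in house 3.
So house 2 gets parrot for pet.
That leaves fish as the pet for house 4.
Clue 5 places the person who drives a motorcycle in house 5.
House 4 vehicle: only hatchback fits.
So: house 1 = convertible/brownies/lizard, house 2 = scooter/cheesecake/parrot, house 3 = van/pudding/frog, house 4 = hatchback/cookies/fish, house 5 = motorcycle/gelato/ferret.

cheesecake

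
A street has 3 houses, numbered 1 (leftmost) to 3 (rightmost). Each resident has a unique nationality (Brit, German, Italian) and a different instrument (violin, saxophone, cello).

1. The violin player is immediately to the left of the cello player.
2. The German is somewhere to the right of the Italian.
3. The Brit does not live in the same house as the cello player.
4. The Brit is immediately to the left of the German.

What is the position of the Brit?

So house 3 gets German for nationality.
By clue 4, the Brit is in house 2.
House 1 nationality: only Italian fits.
The cello player is in house 3 (clue 3).
From clue 1, the violin player must be in house 2.
That leaves saxophone as the instrument for house 1.
So: house 1 = Italian/saxophone, house 2 = Brit/violin, house 3 = German/cello.

2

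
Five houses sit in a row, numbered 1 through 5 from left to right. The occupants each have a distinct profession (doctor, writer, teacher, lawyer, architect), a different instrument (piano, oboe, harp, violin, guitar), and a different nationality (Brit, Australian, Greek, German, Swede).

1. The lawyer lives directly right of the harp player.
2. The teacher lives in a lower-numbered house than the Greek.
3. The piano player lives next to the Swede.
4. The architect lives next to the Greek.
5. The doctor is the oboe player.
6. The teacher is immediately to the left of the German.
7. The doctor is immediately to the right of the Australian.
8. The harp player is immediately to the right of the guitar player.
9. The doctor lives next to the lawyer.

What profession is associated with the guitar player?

architect

The lawyer is narrowed to house 3 or 4 or 5; consider each.
Placing it in house 3 and house 5 leads to a contradiction, so it's in house 4.
By clue 1, the harp player is in house 3.
The guitar player is in house 2 (clue 8).
Clue 5 places the doctor in house 5.
Clue 5 places the oboe player in house 5.
The Australian is in house 4 (clue 7).
House 1's nationality must be Brit (nothing else left).
House 5's nationality must be Swede (nothing else left).
Clue 3: the piano player is in house 4.
So house 1 gets violin for instrument.
The teacher is narrowed to house 1 or 2; consider each.
Placing it in house 2 leads to a contradiction, so it's in house 1.
Clue 6: the German is in house 2.
That leaves Greek as the nationality for house 3.
Clue 4: the architect is in house 2.
The only profession still possible for house 3 is writer.
So: house 1 = teacher/violin/Brit, house 2 = architect/guitar/German, house 3 = writer/harp/Greek, house 4 = lawyer/piano/Australian, house 5 = doctor/oboe/Swede.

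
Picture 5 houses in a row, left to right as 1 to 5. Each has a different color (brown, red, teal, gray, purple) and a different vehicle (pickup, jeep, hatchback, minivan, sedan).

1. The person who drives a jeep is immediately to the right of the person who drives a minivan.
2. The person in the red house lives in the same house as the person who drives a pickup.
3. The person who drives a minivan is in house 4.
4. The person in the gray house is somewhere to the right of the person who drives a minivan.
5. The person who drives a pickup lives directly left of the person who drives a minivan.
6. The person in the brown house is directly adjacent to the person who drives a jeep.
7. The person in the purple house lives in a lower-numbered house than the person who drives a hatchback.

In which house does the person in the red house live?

By clue 3, the person who drives a minivan is in house 4.
The person in the gray house is in house 5 (clue 4).
Clue 5 places the person who drives a pickup in house 3.
House 1's vehicle must be sedan (nothing else left).
By clue 1, the person who drives a jeep is in house 5.
From clue 2, the person in the red house must be in house 3.
Clue 6: the person in the brown house is in house 4.
House 2 vehicle: only hatchback fits.
By clue 7, the person in the purple house is in house 1.
House 2's color must be teal (nothing else left).
So: house 1 = purple/sedan, house 2 = teal/hatchback, house 3 = red/pickup, house 4 = brown/minivan, house 5 = gray/jeep.

3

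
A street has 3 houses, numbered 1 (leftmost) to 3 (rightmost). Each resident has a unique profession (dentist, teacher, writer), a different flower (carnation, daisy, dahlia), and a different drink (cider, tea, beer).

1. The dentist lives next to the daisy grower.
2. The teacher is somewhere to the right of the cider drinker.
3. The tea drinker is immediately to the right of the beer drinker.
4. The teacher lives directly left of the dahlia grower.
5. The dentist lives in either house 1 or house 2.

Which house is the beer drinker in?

2

Clue 4: the teacher is in house 2.
From clue 4, the dahlia grower must be in house 3.
So house 3 gets writer for profession.
That leaves tea as the drink for house 3.
The daisy grower is in house 2 (clue 1).
The cider drinker is in house 1 (clue 2).
By clue 3, the beer drinker is in house 2.
That leaves dentist as the profession for house 1.
The only flower still possible for house 1 is carnation.
So: house 1 = dentist/carnation/cider, house 2 = teacher/daisy/beer, house 3 = writer/dahlia/tea.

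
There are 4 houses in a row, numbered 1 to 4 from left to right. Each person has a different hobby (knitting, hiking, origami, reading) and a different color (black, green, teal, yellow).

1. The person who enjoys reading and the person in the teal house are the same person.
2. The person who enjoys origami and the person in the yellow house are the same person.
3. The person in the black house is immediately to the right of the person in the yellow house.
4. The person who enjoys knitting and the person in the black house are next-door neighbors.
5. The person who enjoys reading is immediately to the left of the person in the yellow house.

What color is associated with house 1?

The person who enjoys origami is narrowed to house 2 or 3; consider each.
Placing it in house 3 leads to a contradiction, so it's in house 2.
Clue 2 places the person in the yellow house in house 2.
Clue 3: the person in the black house is in house 3.
The person who enjoys reading is in house 1 (clue 5).
The only hobby still possible for house 3 is hiking.
House 4's hobby must be knitting (nothing else left).
House 4 color: only green fits.
The only color still possible for house 1 is teal.
So: house 1 = reading/teal, house 2 = origami/yellow, house 3 = hiking/black, house 4 = knitting/green.

teal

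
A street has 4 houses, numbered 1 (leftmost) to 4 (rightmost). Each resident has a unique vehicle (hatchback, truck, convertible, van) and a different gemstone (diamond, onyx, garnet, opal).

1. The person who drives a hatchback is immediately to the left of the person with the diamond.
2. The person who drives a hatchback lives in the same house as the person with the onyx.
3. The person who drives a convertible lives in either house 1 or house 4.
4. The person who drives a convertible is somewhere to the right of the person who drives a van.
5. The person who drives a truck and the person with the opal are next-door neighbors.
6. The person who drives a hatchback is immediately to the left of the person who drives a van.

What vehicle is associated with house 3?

truck

From clue 4, the person who drives a convertible must be in house 4.
The person who drives a hatchback is narrowed to house 1 or 2; consider each.
Placing it in house 2 leads to a contradiction, so it's in house 1.
Clue 1: the person with the diamond is in house 2.
The person with the onyx is in house 1 (clue 2).
By clue 6, the person who drives a van is in house 2.
So house 3 gets truck for vehicle.
The person with the opal is in house 4 (clue 5).
The only gemstone still possible for house 3 is garnet.
So: house 1 = hatchback/onyx, house 2 = van/diamond, house 3 = truck/garnet, house 4 = convertible/opal.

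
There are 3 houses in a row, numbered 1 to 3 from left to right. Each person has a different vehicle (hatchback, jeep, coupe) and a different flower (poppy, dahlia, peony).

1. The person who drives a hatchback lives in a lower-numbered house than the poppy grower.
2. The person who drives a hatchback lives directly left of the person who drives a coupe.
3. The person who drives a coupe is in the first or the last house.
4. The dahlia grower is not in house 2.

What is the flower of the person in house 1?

dahlia

From clue 3, the person who drives a coupe must be in house 3.
Clue 2 places the person who drives a hatchback in house 2.
House 1 vehicle: only jeep fits.
By clue 1, the poppy grower is in house 3.
The only flower still possible for house 1 is dahlia.
House 2's flower must be peony (nothing else left).
So: house 1 = jeep/dahlia, house 2 = hatchback/peony, house 3 = coupe/poppy.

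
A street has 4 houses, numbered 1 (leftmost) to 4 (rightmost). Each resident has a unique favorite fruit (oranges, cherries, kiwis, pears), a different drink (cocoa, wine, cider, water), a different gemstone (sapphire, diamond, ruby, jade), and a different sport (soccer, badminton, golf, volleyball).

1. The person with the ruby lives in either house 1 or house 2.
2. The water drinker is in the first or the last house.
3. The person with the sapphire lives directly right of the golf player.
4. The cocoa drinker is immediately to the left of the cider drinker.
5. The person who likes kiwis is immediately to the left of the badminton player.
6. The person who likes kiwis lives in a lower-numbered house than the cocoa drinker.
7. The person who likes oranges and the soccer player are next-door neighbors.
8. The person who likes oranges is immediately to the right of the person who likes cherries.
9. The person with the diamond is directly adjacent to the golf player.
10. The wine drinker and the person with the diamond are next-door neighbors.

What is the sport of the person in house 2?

badminton

The person who likes kiwis is narrowed to house 1 or 2; consider each.
Placing it in house 2 leads to a contradiction, so it's in house 1.
The badminton player is in house 2 (clue 5).
So house 2 gets cocoa for drink.
House 3's gemstone must be jade (nothing else left).
The cider drinker is in house 3 (clue 4).
The only drink still possible for house 4 is water.
That leaves ruby as the gemstone for house 1.
Clue 10: the person with the diamond is in house 2.
House 1 drink: only wine fits.
So house 4 gets sapphire for gemstone.
By clue 3, the golf player is in house 3.
So house 1 gets volleyball for sport.
So house 4 gets soccer for sport.
By clue 7, the person who likes oranges is in house 3.
The person who likes cherries is in house 2 (clue 8).
House 4 favorite fruit: only pears fits.
So: house 1 = kiwis/wine/ruby/volleyball, house 2 = cherries/cocoa/diamond/badminton, house 3 = oranges/cider/jade/golf, house 4 = pears/water/sapphire/soccer.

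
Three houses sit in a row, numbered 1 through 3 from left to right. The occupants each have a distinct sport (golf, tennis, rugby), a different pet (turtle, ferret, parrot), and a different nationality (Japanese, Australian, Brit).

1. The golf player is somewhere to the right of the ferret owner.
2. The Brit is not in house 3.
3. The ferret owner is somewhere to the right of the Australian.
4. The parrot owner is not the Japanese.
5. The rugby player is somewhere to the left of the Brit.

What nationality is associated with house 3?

Japanese

From clue 3, the ferret owner must be in house 2.
By clue 3, the Australian is in house 1.
Clue 5: the rugby player is in house 1.
By clue 5, the Brit is in house 2.
House 3's nationality must be Japanese (nothing else left).
Clue 1: the golf player is in house 3.
The parrot owner is in house 1 (clue 4).
House 2 sport: only tennis fits.
House 3 pet: only turtle fits.
So: house 1 = rugby/parrot/Australian, house 2 = tennis/ferret/Brit, house 3 = golf/turtle/Japanese.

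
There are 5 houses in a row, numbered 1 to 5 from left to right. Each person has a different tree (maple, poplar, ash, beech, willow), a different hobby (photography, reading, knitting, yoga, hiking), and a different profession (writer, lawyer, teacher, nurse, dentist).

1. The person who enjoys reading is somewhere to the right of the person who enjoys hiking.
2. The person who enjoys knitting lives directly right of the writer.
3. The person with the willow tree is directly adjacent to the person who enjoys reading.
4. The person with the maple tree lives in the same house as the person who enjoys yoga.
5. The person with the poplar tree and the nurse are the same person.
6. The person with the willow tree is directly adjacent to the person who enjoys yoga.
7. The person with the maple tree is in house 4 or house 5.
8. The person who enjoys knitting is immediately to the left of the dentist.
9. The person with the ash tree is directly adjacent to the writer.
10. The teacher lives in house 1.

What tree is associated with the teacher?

ash

From clue 10, the teacher must be in house 1.
The person with the maple tree is narrowed to house 4 or 5; consider each.
Placing it in house 5 leads to a contradiction, so it's in house 4.
Clue 4 places the person who enjoys yoga in house 4.
By clue 2, the writer is in house 2.
Clue 3 places the person with the willow tree in house 3.
Clue 3: the person who enjoys reading is in house 2.
Clue 8 places the dentist in house 4.
That leaves hiking as the hobby for house 1.
That leaves knitting as the hobby for house 3.
That leaves photography as the hobby for house 5.
Clue 5 places the person with the poplar tree in house 5.
From clue 5, the nurse must be in house 5.
The only tree still possible for house 1 is ash.
House 2 tree: only beech fits.
House 3 profession: only lawyer fits.
So: house 1 = ash/hiking/teacher, house 2 = beech/reading/writer, house 3 = willow/knitting/lawyer, house 4 = maple/yoga/dentist, house 5 = poplar/photography/nurse.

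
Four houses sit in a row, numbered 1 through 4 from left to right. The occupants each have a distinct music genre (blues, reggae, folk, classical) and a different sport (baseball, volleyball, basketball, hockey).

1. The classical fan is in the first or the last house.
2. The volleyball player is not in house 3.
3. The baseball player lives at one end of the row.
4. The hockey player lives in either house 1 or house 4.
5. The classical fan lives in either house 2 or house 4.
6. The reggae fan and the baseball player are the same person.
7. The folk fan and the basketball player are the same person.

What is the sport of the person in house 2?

volleyball

Clue 5: the classical fan is in house 4.
So house 3 gets basketball for sport.
Clue 6: the baseball player is in house 1.
The folk fan is in house 3 (clue 7).
So house 1 gets reggae for music genre.
The only music genre still possible for house 2 is blues.
The only sport still possible for house 2 is volleyball.
So house 4 gets hockey for sport.
So: house 1 = reggae/baseball, house 2 = blues/volleyball, house 3 = folk/basketball, house 4 = classical/hockey.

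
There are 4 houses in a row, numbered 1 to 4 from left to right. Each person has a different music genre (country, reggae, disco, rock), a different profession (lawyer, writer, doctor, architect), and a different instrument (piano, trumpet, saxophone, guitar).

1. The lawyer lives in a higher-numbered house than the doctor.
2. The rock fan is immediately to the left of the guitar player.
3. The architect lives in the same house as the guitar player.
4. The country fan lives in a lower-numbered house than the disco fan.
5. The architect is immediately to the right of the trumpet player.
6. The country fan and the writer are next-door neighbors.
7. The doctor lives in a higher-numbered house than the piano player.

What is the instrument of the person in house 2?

House 1 profession: only writer fits.
From clue 6, the country fan must be in house 2.
The disco fan is narrowed to house 3 or 4; consider each.
Placing it in house 3 leads to a contradiction, so it's in house 4.
The reggae fan is narrowed to house 1 or 3; consider each.
Placing it in house 3 leads to a contradiction, so it's in house 1.
That leaves rock as the music genre for house 3.
Clue 2: the guitar player is in house 4.
The architect is in house 4 (clue 3).
By clue 5, the trumpet player is in house 3.
House 2 profession: only doctor fits.
The only profession still possible for house 3 is lawyer.
Clue 7: the piano player is in house 1.
The only instrument still possible for house 2 is saxophone.
So: house 1 = reggae/writer/piano, house 2 = country/doctor/saxophone, house 3 = rock/lawyer/trumpet, house 4 = disco/architect/guitar.

saxophone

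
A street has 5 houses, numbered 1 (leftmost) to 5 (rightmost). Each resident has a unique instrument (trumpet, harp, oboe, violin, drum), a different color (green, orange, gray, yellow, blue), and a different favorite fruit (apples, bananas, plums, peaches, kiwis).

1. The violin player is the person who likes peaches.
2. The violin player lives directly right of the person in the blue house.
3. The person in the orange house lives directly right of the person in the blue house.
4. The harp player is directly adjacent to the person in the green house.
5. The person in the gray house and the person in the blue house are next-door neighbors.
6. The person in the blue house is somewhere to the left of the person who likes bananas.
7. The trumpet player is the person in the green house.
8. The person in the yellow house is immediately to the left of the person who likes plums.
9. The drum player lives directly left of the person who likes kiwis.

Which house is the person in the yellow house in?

4

House 1 favorite fruit: only apples fits.
The drum player is narrowed to house 1 or 2 or 3 or 4; consider each.
Placing it in house 2 and house 3 and house 4 leads to a contradiction, so it's in house 1.
The person who likes kiwis is in house 2 (clue 9).
The only color still possible for house 1 is gray.
The person in the blue house is in house 2 (clue 5).
Clue 2 places the violin player in house 3.
Clue 3 places the person in the orange house in house 3.
The only color still possible for house 4 is yellow.
So house 5 gets green for color.
Clue 1 places the person who likes peaches in house 3.
Clue 4: the harp player is in house 4.
By clue 7, the trumpet player is in house 5.
Clue 8: the person who likes plums is in house 5.
House 2 instrument: only oboe fits.
That leaves bananas as the favorite fruit for house 4.
So: house 1 = drum/gray/apples, house 2 = oboe/blue/kiwis, house 3 = violin/orange/peaches, house 4 = harp/yellow/bananas, house 5 = trumpet/green/plums.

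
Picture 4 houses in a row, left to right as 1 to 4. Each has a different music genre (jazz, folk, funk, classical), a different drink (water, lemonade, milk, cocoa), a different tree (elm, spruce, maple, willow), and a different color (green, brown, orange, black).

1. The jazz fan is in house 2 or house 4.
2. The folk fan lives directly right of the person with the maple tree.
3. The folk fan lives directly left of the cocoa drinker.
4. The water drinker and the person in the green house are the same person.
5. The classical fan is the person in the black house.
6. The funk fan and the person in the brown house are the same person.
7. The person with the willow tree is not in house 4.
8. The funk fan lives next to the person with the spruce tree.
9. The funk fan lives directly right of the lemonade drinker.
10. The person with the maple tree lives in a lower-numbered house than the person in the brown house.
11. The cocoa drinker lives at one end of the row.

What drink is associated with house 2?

water

Clue 11: the cocoa drinker is in house 4.
House 1's music genre must be classical (nothing else left).
By clue 3, the folk fan is in house 3.
From clue 5, the person in the black house must be in house 1.
Clue 2: the person with the maple tree is in house 2.
Clue 10 places the person in the brown house in house 4.
House 4's tree must be elm (nothing else left).
Clue 6: the funk fan is in house 4.
Clue 8: the person with the spruce tree is in house 3.
By clue 9, the lemonade drinker is in house 3.
House 2's music genre must be jazz (nothing else left).
House 1 drink: only milk fits.
The only drink still possible for house 2 is water.
So house 1 gets willow for tree.
Clue 4 places the person in the green house in house 2.
House 3 color: only orange fits.
So: house 1 = classical/milk/willow/black, house 2 = jazz/water/maple/green, house 3 = folk/lemonade/spruce/orange, house 4 = funk/cocoa/elm/brown.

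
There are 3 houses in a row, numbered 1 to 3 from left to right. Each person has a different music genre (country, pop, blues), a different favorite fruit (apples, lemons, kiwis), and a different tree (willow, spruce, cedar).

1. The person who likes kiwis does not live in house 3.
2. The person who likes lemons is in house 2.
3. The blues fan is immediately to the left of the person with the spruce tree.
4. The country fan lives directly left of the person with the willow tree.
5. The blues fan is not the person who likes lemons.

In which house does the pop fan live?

3

Clue 2 places the person who likes lemons in house 2.
Clue 5 places the blues fan in house 1.
House 3 music genre: only pop fits.
So house 1 gets kiwis for favorite fruit.
The only favorite fruit still possible for house 3 is apples.
The only tree still possible for house 1 is cedar.
From clue 3, the person with the spruce tree must be in house 2.
Clue 4: the person with the willow tree is in house 3.
That leaves country as the music genre for house 2.
So: house 1 = blues/kiwis/cedar, house 2 = country/lemons/spruce, house 3 = pop/apples/willow.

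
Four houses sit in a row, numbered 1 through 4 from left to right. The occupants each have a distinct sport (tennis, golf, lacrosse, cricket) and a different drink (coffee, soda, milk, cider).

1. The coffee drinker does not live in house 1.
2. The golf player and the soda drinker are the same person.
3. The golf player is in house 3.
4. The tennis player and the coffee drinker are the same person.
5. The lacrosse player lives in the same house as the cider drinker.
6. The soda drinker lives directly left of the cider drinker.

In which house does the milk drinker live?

1

From clue 3, the golf player must be in house 3.
Clue 2 places the soda drinker in house 3.
Clue 6 places the cider drinker in house 4.
So house 1 gets cricket for sport.
House 1 drink: only milk fits.
House 2's drink must be coffee (nothing else left).
By clue 4, the tennis player is in house 2.
The lacrosse player is in house 4 (clue 5).
So: house 1 = cricket/milk, house 2 = tennis/coffee, house 3 = golf/soda, house 4 = lacrosse/cider.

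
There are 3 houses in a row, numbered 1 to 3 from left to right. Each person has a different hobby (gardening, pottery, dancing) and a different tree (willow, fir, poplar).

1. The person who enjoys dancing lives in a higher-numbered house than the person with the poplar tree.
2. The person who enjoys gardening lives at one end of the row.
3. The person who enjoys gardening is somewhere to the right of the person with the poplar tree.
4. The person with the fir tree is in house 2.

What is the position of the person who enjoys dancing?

The person who enjoys gardening is in house 3 (clue 3).
Clue 4 places the person with the fir tree in house 2.
That leaves pottery as the hobby for house 1.
House 2's hobby must be dancing (nothing else left).
The only tree still possible for house 1 is poplar.
House 3 tree: only willow fits.
So: house 1 = pottery/poplar, house 2 = dancing/fir, house 3 = gardening/willow.

2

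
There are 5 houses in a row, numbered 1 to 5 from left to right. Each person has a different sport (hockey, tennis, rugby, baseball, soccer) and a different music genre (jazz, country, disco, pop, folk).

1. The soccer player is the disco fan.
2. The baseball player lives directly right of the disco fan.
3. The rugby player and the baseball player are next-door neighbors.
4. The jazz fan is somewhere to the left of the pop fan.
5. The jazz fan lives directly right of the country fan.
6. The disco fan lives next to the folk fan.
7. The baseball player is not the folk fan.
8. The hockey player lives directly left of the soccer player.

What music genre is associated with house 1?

The baseball player is narrowed to house 3 or 4 or 5; consider each.
Placing it in house 4 and house 5 leads to a contradiction, so it's in house 3.
By clue 2, the disco fan is in house 2.
By clue 7, the folk fan is in house 1.
So house 5 gets tennis for sport.
House 5's music genre must be pop (nothing else left).
Clue 1: the soccer player is in house 2.
The jazz fan is in house 4 (clue 5).
From clue 8, the hockey player must be in house 1.
So house 4 gets rugby for sport.
So house 3 gets country for music genre.
So: house 1 = hockey/folk, house 2 = soccer/disco, house 3 = baseball/country, house 4 = rugby/jazz, house 5 = tennis/pop.

folk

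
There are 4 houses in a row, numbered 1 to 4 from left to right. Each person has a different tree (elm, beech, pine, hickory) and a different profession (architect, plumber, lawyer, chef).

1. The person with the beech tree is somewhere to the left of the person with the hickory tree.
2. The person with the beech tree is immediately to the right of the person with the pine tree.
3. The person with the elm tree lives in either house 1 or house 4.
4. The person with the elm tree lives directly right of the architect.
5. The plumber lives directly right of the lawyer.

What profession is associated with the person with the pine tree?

From clue 4, the person with the elm tree must be in house 4.
From clue 4, the architect must be in house 3.
House 1's tree must be pine (nothing else left).
From clue 1, the person with the beech tree must be in house 2.
Clue 1 places the person with the hickory tree in house 3.
By clue 5, the plumber is in house 2.
Clue 5 places the lawyer in house 1.
That leaves chef as the profession for house 4.
So: house 1 = pine/lawyer, house 2 = beech/plumber, house 3 = hickory/architect, house 4 = elm/chef.

lawyer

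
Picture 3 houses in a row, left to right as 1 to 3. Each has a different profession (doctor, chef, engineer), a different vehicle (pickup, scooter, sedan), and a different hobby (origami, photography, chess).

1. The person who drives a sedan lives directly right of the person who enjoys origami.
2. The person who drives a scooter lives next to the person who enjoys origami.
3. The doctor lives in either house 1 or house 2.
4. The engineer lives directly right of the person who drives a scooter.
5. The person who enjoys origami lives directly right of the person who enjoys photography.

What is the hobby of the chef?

chess

From clue 5, the person who enjoys origami must be in house 2.
By clue 5, the person who enjoys photography is in house 1.
The only hobby still possible for house 3 is chess.
From clue 1, the person who drives a sedan must be in house 3.
Clue 2 places the person who drives a scooter in house 1.
From clue 4, the engineer must be in house 2.
The only profession still possible for house 3 is chef.
House 2 vehicle: only pickup fits.
So house 1 gets doctor for profession.
So: house 1 = doctor/scooter/photography, house 2 = engineer/pickup/origami, house 3 = chef/sedan/chess.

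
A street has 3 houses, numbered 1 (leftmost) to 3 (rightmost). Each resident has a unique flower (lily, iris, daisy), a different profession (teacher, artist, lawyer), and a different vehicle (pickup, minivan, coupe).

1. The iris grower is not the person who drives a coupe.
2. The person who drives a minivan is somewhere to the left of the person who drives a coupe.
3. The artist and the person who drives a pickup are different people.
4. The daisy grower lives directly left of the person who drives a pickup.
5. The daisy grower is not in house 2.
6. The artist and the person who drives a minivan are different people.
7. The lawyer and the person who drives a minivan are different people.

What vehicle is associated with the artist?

From clue 5, the daisy grower must be in house 1.
So house 1 gets minivan for vehicle.
By clue 4, the person who drives a pickup is in house 2.
House 1 profession: only teacher fits.
House 3's vehicle must be coupe (nothing else left).
Clue 1 places the iris grower in house 2.
From clue 3, the artist must be in house 3.
House 3 flower: only lily fits.
House 2 profession: only lawyer fits.
So: house 1 = daisy/teacher/minivan, house 2 = iris/lawyer/pickup, house 3 = lily/artist/coupe.

coupe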